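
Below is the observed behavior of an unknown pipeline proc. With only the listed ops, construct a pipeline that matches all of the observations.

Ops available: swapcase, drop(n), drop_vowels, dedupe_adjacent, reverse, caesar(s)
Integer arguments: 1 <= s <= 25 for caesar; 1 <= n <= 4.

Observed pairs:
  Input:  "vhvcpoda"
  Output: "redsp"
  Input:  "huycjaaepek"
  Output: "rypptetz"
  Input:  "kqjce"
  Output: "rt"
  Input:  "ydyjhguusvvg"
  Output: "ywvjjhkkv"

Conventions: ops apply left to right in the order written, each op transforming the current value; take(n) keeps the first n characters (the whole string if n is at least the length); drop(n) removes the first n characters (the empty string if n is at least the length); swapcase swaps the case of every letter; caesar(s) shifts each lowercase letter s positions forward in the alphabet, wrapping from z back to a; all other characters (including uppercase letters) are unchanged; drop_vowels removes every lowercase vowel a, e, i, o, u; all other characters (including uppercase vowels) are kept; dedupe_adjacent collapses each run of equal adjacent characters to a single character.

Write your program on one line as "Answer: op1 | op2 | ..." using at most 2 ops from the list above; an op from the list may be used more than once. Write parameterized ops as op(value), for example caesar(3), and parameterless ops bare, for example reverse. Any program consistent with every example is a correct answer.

caesar(15) | drop(3)

Check, running the answer program on each example:
  "vhvcpoda" -> "kwkredsp" -> "redsp"
  "huycjaaepek" -> "wjnrypptetz" -> "rypptetz"
  "kqjce" -> "zfyrt" -> "rt"
  "ydyjhguusvvg" -> "nsnywvjjhkkv" -> "ywvjjhkkv"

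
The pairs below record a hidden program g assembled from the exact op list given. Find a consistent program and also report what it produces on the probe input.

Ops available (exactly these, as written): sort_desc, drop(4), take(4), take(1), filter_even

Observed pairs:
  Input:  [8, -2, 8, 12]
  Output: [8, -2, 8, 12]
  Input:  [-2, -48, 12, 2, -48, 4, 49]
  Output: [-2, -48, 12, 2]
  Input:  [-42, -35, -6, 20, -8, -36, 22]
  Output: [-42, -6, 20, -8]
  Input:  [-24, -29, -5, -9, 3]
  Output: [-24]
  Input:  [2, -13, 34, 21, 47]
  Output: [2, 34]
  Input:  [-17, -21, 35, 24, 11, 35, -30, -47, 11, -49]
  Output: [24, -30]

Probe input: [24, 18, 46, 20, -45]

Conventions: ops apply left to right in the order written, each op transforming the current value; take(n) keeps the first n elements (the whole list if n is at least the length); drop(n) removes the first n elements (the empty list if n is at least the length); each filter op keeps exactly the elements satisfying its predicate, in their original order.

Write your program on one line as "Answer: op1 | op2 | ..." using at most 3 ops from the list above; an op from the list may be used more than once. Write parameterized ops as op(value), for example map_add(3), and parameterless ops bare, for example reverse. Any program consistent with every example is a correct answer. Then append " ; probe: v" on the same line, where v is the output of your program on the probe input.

filter_even | take(4) ; probe: [24, 18, 46, 20]

Check, running the answer program on each example:
  [8, -2, 8, 12] -> [8, -2, 8, 12] -> [8, -2, 8, 12]
  [-2, -48, 12, 2, -48, 4, 49] -> [-2, -48, 12, 2, -48, 4] -> [-2, -48, 12, 2]
  [-42, -35, -6, 20, -8, -36, 22] -> [-42, -6, 20, -8, -36, 22] -> [-42, -6, 20, -8]
  [-24, -29, -5, -9, 3] -> [-24] -> [-24]
  [2, -13, 34, 21, 47] -> [2, 34] -> [2, 34]
  [-17, -21, 35, 24, 11, 35, -30, -47, 11, -49] -> [24, -30] -> [24, -30]
  probe: [24, 18, 46, 20, -45] -> [24, 18, 46, 20] -> [24, 18, 46, 20]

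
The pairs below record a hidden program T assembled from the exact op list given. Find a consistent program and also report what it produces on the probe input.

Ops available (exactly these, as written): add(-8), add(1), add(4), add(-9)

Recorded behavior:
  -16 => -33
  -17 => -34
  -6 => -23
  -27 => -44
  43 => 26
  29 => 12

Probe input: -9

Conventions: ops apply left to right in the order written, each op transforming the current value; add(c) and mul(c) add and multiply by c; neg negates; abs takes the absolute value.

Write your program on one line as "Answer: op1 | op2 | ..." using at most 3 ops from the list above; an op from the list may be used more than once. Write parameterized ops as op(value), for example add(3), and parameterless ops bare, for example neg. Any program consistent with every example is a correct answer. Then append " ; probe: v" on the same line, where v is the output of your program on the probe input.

add(-8) | add(-9) ; probe: -26

Check, running the answer program on each example:
  -16 -> -24 -> -33
  -17 -> -25 -> -34
  -6 -> -14 -> -23
  -27 -> -35 -> -44
  43 -> 35 -> 26
  29 -> 21 -> 12
  probe: -9 -> -17 -> -26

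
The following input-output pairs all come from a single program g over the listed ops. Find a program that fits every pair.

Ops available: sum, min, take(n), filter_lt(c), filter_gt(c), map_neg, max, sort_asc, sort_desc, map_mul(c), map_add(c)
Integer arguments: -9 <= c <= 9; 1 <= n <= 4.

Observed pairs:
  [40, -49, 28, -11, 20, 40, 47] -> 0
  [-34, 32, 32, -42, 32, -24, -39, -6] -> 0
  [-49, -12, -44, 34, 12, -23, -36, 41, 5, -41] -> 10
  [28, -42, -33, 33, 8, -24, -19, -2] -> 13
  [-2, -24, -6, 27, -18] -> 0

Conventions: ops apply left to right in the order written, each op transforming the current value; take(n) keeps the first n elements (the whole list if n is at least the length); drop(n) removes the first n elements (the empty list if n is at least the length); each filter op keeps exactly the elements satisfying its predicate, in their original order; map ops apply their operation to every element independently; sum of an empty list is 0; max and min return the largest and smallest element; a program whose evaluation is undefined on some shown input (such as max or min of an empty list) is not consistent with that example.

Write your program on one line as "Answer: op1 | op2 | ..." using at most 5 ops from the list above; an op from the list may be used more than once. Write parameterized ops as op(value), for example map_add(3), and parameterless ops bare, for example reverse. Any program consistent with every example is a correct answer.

filter_lt(9) | filter_gt(1) | map_add(5) | sum

Check, running the answer program on each example:
  [40, -49, 28, -11, 20, 40, 47] -> [-49, -11] -> [] -> [] -> 0
  [-34, 32, 32, -42, 32, -24, -39, -6] -> [-34, -42, -24, -39, -6] -> [] -> [] -> 0
  [-49, -12, -44, 34, 12, -23, -36, 41, 5, -41] -> [-49, -12, -44, -23, -36, 5, -41] -> [5] -> [10] -> 10
  [28, -42, -33, 33, 8, -24, -19, -2] -> [-42, -33, 8, -24, -19, -2] -> [8] -> [13] -> 13
  [-2, -24, -6, 27, -18] -> [-2, -24, -6, -18] -> [] -> [] -> 0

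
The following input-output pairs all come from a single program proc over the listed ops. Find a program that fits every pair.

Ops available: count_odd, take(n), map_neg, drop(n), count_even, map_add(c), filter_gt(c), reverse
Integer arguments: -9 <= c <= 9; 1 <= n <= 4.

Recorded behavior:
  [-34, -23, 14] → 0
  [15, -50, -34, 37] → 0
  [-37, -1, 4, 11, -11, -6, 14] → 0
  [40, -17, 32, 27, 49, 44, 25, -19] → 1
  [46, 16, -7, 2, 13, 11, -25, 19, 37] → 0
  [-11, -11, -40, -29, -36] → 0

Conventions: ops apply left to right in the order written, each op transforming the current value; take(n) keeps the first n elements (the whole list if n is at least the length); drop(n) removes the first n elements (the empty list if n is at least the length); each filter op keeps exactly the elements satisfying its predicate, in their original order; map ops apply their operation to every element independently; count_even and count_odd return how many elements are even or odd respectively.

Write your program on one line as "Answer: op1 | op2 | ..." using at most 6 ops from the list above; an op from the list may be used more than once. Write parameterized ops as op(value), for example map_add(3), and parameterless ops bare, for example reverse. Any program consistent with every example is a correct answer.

filter_gt(4) | drop(1) | map_neg | drop(2) | reverse | count_even

Check, running the answer program on each example:
  [-34, -23, 14] -> [14] -> [] -> [] -> [] -> [] -> 0
  [15, -50, -34, 37] -> [15, 37] -> [37] -> [-37] -> [] -> [] -> 0
  [-37, -1, 4, 11, -11, -6, 14] -> [11, 14] -> [14] -> [-14] -> [] -> [] -> 0
  [40, -17, 32, 27, 49, 44, 25, -19] -> [40, 32, 27, 49, 44, 25] -> [32, 27, 49, 44, 25] -> [-32, -27, -49, -44, -25] -> [-49, -44, -25] -> [-25, -44, -49] -> 1
  [46, 16, -7, 2, 13, 11, -25, 19, 37] -> [46, 16, 13, 11, 19, 37] -> [16, 13, 11, 19, 37] -> [-16, -13, -11, -19, -37] -> [-11, -19, -37] -> [-37, -19, -11] -> 0
  [-11, -11, -40, -29, -36] -> [] -> [] -> [] -> [] -> [] -> 0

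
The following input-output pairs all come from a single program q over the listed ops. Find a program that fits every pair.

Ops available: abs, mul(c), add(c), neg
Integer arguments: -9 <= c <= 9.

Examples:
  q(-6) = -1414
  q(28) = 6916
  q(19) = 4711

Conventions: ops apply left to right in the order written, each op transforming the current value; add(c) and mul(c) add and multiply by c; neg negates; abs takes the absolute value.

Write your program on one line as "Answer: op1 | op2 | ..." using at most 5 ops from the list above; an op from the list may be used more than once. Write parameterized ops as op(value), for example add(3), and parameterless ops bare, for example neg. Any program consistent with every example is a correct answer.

mul(-7) | mul(5) | add(-4) | add(-4) | mul(-7)

Check, running the answer program on each example:
  -6 -> 42 -> 210 -> 206 -> 202 -> -1414
  28 -> -196 -> -980 -> -984 -> -988 -> 6916
  19 -> -133 -> -665 -> -669 -> -673 -> 4711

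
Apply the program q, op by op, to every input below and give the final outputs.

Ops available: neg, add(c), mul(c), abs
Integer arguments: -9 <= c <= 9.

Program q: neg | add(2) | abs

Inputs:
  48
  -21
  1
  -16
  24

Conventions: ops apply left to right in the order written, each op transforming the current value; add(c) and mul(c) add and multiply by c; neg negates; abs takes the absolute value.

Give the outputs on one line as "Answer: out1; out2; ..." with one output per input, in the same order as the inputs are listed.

Execution, op by op:
  48 -> -48 -> -46 -> 46
  -21 -> 21 -> 23 -> 23
  1 -> -1 -> 1 -> 1
  -16 -> 16 -> 18 -> 18
  24 -> -24 -> -22 -> 22

46; 23; 1; 18; 22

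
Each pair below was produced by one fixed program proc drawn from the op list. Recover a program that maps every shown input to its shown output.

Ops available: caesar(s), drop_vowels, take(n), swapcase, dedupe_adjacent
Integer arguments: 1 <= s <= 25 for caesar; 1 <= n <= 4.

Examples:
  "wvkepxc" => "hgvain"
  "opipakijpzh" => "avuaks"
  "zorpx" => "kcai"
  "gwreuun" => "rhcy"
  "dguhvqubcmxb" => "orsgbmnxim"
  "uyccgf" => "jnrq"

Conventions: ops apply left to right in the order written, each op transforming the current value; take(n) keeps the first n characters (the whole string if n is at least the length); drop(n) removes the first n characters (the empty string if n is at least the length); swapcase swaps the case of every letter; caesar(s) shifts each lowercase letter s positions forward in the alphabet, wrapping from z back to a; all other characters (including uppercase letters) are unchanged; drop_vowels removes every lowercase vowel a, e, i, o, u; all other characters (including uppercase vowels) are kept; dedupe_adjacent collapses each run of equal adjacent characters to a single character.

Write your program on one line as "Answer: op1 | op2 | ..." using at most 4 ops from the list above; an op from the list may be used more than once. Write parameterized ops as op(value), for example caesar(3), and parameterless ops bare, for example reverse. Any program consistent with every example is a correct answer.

drop_vowels | dedupe_adjacent | caesar(11)

Check, running the answer program on each example:
  "wvkepxc" -> "wvkpxc" -> "wvkpxc" -> "hgvain"
  "opipakijpzh" -> "ppkjpzh" -> "pkjpzh" -> "avuaks"
  "zorpx" -> "zrpx" -> "zrpx" -> "kcai"
  "gwreuun" -> "gwrn" -> "gwrn" -> "rhcy"
  "dguhvqubcmxb" -> "dghvqbcmxb" -> "dghvqbcmxb" -> "orsgbmnxim"
  "uyccgf" -> "yccgf" -> "ycgf" -> "jnrq"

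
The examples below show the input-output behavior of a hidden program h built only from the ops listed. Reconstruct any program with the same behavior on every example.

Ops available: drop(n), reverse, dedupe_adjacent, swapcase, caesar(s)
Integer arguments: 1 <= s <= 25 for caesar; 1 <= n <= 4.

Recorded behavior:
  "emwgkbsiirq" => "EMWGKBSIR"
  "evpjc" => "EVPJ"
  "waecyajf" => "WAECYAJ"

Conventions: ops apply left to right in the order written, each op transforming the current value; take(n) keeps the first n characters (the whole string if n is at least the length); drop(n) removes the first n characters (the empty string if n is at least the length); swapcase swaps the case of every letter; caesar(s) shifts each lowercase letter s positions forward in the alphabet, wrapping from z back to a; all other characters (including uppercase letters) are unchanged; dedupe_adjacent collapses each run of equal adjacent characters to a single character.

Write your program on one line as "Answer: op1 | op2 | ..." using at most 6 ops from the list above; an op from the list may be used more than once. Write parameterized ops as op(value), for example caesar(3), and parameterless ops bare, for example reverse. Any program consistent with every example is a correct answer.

swapcase | reverse | drop(1) | dedupe_adjacent | reverse

Check, running the answer program on each example:
  "emwgkbsiirq" -> "EMWGKBSIIRQ" -> "QRIISBKGWME" -> "RIISBKGWME" -> "RISBKGWME" -> "EMWGKBSIR"
  "evpjc" -> "EVPJC" -> "CJPVE" -> "JPVE" -> "JPVE" -> "EVPJ"
  "waecyajf" -> "WAECYAJF" -> "FJAYCEAW" -> "JAYCEAW" -> "JAYCEAW" -> "WAECYAJ"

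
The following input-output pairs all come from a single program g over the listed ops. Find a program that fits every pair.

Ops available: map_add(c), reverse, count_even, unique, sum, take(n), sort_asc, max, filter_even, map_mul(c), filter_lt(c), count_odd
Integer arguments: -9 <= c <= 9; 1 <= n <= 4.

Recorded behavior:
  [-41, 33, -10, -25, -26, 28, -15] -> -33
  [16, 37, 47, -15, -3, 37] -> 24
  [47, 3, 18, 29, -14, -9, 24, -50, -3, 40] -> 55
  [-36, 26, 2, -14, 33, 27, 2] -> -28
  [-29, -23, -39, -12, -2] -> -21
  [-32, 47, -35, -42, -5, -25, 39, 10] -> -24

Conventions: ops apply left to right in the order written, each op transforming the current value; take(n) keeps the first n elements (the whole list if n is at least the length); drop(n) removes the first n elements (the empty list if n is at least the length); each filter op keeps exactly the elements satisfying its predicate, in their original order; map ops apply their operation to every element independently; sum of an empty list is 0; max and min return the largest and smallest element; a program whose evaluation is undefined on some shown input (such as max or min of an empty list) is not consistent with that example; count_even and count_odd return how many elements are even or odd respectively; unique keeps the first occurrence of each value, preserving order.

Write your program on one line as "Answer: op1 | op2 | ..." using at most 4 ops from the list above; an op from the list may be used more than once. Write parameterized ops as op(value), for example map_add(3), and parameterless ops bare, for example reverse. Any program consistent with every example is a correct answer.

unique | take(1) | map_add(8) | sum

Check, running the answer program on each example:
  [-41, 33, -10, -25, -26, 28, -15] -> [-41, 33, -10, -25, -26, 28, -15] -> [-41] -> [-33] -> -33
  [16, 37, 47, -15, -3, 37] -> [16, 37, 47, -15, -3] -> [16] -> [24] -> 24
  [47, 3, 18, 29, -14, -9, 24, -50, -3, 40] -> [47, 3, 18, 29, -14, -9, 24, -50, -3, 40] -> [47] -> [55] -> 55
  [-36, 26, 2, -14, 33, 27, 2] -> [-36, 26, 2, -14, 33, 27] -> [-36] -> [-28] -> -28
  [-29, -23, -39, -12, -2] -> [-29, -23, -39, -12, -2] -> [-29] -> [-21] -> -21
  [-32, 47, -35, -42, -5, -25, 39, 10] -> [-32, 47, -35, -42, -5, -25, 39, 10] -> [-32] -> [-24] -> -24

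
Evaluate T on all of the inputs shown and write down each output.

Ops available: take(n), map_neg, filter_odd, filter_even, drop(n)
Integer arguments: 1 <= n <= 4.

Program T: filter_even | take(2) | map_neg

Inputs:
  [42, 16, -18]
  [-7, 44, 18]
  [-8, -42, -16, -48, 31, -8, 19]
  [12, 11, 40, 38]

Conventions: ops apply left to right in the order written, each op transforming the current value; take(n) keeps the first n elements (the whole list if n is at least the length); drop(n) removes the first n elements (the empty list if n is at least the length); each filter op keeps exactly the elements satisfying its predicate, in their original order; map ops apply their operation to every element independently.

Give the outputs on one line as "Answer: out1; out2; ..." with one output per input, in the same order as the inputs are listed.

Execution, op by op:
  [42, 16, -18] -> [42, 16, -18] -> [42, 16] -> [-42, -16]
  [-7, 44, 18] -> [44, 18] -> [44, 18] -> [-44, -18]
  [-8, -42, -16, -48, 31, -8, 19] -> [-8, -42, -16, -48, -8] -> [-8, -42] -> [8, 42]
  [12, 11, 40, 38] -> [12, 40, 38] -> [12, 40] -> [-12, -40]

[-42, -16]; [-44, -18]; [8, 42]; [-12, -40]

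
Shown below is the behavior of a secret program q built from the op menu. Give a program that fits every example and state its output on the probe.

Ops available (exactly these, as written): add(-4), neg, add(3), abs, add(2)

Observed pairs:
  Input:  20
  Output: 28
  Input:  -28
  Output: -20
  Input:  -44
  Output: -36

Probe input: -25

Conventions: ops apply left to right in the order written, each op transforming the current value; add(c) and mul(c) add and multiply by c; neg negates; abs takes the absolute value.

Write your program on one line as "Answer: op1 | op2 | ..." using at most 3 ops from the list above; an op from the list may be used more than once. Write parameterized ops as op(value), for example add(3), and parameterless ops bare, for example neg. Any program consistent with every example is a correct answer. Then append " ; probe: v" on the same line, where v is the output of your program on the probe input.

add(3) | add(3) | add(2) ; probe: -17

Check, running the answer program on each example:
  20 -> 23 -> 26 -> 28
  -28 -> -25 -> -22 -> -20
  -44 -> -41 -> -38 -> -36
  probe: -25 -> -22 -> -19 -> -17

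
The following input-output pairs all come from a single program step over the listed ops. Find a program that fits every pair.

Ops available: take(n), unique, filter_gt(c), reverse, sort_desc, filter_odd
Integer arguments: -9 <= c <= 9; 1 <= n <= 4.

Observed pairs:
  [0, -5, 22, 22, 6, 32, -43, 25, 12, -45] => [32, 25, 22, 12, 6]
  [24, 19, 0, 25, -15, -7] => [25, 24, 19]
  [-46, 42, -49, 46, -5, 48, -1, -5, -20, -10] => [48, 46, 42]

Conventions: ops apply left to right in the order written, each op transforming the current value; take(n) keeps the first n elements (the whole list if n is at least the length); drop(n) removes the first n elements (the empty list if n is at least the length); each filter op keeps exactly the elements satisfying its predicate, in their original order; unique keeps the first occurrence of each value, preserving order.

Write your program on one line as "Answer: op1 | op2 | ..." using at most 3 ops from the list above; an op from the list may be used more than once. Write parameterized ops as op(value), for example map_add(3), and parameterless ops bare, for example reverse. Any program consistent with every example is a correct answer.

sort_desc | unique | filter_gt(5)

Check, running the answer program on each example:
  [0, -5, 22, 22, 6, 32, -43, 25, 12, -45] -> [32, 25, 22, 22, 12, 6, 0, -5, -43, -45] -> [32, 25, 22, 12, 6, 0, -5, -43, -45] -> [32, 25, 22, 12, 6]
  [24, 19, 0, 25, -15, -7] -> [25, 24, 19, 0, -7, -15] -> [25, 24, 19, 0, -7, -15] -> [25, 24, 19]
  [-46, 42, -49, 46, -5, 48, -1, -5, -20, -10] -> [48, 46, 42, -1, -5, -5, -10, -20, -46, -49] -> [48, 46, 42, -1, -5, -10, -20, -46, -49] -> [48, 46, 42]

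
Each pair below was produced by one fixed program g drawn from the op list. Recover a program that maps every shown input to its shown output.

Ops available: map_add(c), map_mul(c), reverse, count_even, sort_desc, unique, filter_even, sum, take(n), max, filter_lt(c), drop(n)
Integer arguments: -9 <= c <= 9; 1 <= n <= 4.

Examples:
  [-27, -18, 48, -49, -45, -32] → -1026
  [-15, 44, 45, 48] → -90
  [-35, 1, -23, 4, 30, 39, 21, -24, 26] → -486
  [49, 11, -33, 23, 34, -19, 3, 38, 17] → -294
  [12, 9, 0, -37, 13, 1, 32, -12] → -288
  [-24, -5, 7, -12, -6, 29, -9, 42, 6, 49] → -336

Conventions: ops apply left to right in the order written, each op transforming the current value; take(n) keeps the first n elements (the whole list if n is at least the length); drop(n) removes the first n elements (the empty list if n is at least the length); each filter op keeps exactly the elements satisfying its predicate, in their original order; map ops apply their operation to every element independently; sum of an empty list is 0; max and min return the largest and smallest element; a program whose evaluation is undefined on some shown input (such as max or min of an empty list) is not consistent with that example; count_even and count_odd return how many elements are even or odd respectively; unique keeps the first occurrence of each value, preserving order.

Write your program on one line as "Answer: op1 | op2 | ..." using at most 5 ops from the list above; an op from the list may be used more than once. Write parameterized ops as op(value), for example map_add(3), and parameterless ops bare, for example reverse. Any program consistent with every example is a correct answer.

filter_lt(4) | sort_desc | map_mul(6) | reverse | sum

Check, running the answer program on each example:
  [-27, -18, 48, -49, -45, -32] -> [-27, -18, -49, -45, -32] -> [-18, -27, -32, -45, -49] -> [-108, -162, -192, -270, -294] -> [-294, -270, -192, -162, -108] -> -1026
  [-15, 44, 45, 48] -> [-15] -> [-15] -> [-90] -> [-90] -> -90
  [-35, 1, -23, 4, 30, 39, 21, -24, 26] -> [-35, 1, -23, -24] -> [1, -23, -24, -35] -> [6, -138, -144, -210] -> [-210, -144, -138, 6] -> -486
  [49, 11, -33, 23, 34, -19, 3, 38, 17] -> [-33, -19, 3] -> [3, -19, -33] -> [18, -114, -198] -> [-198, -114, 18] -> -294
  [12, 9, 0, -37, 13, 1, 32, -12] -> [0, -37, 1, -12] -> [1, 0, -12, -37] -> [6, 0, -72, -222] -> [-222, -72, 0, 6] -> -288
  [-24, -5, 7, -12, -6, 29, -9, 42, 6, 49] -> [-24, -5, -12, -6, -9] -> [-5, -6, -9, -12, -24] -> [-30, -36, -54, -72, -144] -> [-144, -72, -54, -36, -30] -> -336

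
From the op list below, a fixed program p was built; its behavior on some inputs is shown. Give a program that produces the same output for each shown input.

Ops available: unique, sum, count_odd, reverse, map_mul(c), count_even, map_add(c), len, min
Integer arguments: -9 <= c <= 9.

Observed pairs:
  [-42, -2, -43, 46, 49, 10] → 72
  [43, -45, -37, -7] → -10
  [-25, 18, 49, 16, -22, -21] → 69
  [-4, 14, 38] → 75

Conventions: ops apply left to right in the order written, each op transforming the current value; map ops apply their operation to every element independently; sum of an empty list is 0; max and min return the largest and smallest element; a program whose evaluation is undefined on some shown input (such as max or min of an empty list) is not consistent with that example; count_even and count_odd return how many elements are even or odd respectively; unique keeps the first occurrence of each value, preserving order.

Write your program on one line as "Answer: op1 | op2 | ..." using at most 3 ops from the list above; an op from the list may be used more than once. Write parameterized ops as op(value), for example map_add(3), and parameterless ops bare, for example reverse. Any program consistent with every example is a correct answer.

map_add(9) | sum

Check, running the answer program on each example:
  [-42, -2, -43, 46, 49, 10] -> [-33, 7, -34, 55, 58, 19] -> 72
  [43, -45, -37, -7] -> [52, -36, -28, 2] -> -10
  [-25, 18, 49, 16, -22, -21] -> [-16, 27, 58, 25, -13, -12] -> 69
  [-4, 14, 38] -> [5, 23, 47] -> 75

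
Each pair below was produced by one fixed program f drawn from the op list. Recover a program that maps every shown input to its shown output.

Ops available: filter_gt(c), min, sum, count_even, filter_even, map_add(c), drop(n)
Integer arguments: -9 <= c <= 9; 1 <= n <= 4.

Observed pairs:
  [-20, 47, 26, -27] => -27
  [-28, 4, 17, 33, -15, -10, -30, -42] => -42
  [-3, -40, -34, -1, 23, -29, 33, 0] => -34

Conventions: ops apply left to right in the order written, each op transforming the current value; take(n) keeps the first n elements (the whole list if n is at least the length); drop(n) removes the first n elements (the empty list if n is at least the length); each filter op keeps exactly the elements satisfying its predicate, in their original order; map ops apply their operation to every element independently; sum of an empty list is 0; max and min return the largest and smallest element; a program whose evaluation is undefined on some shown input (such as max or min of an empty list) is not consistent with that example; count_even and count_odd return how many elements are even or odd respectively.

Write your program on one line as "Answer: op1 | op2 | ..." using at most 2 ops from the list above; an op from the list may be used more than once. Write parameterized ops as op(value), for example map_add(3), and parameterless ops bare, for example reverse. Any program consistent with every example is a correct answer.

drop(2) | min

Check, running the answer program on each example:
  [-20, 47, 26, -27] -> [26, -27] -> -27
  [-28, 4, 17, 33, -15, -10, -30, -42] -> [17, 33, -15, -10, -30, -42] -> -42
  [-3, -40, -34, -1, 23, -29, 33, 0] -> [-34, -1, 23, -29, 33, 0] -> -34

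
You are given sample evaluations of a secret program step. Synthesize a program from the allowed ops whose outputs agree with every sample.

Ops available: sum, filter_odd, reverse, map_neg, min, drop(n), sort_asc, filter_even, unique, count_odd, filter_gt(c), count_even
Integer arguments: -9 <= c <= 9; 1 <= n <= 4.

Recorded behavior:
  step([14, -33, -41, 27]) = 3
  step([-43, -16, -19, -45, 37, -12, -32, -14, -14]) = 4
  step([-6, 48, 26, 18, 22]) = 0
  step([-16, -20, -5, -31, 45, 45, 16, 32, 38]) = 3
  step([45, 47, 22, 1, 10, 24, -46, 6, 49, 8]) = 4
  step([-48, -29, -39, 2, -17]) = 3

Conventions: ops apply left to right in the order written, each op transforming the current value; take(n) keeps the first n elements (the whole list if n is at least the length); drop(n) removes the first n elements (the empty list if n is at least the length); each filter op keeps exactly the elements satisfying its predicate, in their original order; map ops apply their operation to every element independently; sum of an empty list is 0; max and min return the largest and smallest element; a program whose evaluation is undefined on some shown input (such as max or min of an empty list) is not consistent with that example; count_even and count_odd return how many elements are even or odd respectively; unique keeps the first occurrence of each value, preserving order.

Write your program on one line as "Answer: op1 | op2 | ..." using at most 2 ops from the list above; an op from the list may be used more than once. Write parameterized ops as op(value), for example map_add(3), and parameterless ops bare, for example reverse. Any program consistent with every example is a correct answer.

unique | count_odd

Check, running the answer program on each example:
  [14, -33, -41, 27] -> [14, -33, -41, 27] -> 3
  [-43, -16, -19, -45, 37, -12, -32, -14, -14] -> [-43, -16, -19, -45, 37, -12, -32, -14] -> 4
  [-6, 48, 26, 18, 22] -> [-6, 48, 26, 18, 22] -> 0
  [-16, -20, -5, -31, 45, 45, 16, 32, 38] -> [-16, -20, -5, -31, 45, 16, 32, 38] -> 3
  [45, 47, 22, 1, 10, 24, -46, 6, 49, 8] -> [45, 47, 22, 1, 10, 24, -46, 6, 49, 8] -> 4
  [-48, -29, -39, 2, -17] -> [-48, -29, -39, 2, -17] -> 3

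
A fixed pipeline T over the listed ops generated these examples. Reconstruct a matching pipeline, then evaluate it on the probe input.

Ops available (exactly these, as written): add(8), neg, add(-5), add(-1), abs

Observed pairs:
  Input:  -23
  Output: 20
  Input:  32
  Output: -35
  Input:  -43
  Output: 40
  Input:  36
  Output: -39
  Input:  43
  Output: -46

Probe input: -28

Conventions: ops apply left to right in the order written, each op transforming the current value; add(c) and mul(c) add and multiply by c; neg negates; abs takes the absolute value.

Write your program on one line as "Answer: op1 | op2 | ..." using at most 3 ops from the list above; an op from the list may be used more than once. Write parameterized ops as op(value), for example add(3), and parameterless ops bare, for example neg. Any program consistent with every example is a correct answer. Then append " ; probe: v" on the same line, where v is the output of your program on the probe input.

add(-5) | add(8) | neg ; probe: 25

Check, running the answer program on each example:
  -23 -> -28 -> -20 -> 20
  32 -> 27 -> 35 -> -35
  -43 -> -48 -> -40 -> 40
  36 -> 31 -> 39 -> -39
  43 -> 38 -> 46 -> -46
  probe: -28 -> -33 -> -25 -> 25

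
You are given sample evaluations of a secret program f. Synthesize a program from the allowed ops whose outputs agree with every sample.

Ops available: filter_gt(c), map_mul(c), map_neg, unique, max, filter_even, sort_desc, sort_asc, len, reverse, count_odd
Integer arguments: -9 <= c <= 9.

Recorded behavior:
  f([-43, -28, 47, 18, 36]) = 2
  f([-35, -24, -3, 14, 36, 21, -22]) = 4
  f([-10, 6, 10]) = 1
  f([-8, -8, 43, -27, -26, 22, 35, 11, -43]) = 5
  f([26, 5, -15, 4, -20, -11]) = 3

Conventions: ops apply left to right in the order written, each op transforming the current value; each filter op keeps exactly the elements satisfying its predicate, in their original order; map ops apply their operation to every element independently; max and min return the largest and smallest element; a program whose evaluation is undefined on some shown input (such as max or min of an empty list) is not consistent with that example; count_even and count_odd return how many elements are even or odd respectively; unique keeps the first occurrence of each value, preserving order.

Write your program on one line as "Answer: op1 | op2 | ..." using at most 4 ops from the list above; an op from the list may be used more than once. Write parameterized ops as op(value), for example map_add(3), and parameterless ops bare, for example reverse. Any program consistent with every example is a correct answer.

map_mul(-7) | filter_gt(6) | reverse | len

Check, running the answer program on each example:
  [-43, -28, 47, 18, 36] -> [301, 196, -329, -126, -252] -> [301, 196] -> [196, 301] -> 2
  [-35, -24, -3, 14, 36, 21, -22] -> [245, 168, 21, -98, -252, -147, 154] -> [245, 168, 21, 154] -> [154, 21, 168, 245] -> 4
  [-10, 6, 10] -> [70, -42, -70] -> [70] -> [70] -> 1
  [-8, -8, 43, -27, -26, 22, 35, 11, -43] -> [56, 56, -301, 189, 182, -154, -245, -77, 301] -> [56, 56, 189, 182, 301] -> [301, 182, 189, 56, 56] -> 5
  [26, 5, -15, 4, -20, -11] -> [-182, -35, 105, -28, 140, 77] -> [105, 140, 77] -> [77, 140, 105] -> 3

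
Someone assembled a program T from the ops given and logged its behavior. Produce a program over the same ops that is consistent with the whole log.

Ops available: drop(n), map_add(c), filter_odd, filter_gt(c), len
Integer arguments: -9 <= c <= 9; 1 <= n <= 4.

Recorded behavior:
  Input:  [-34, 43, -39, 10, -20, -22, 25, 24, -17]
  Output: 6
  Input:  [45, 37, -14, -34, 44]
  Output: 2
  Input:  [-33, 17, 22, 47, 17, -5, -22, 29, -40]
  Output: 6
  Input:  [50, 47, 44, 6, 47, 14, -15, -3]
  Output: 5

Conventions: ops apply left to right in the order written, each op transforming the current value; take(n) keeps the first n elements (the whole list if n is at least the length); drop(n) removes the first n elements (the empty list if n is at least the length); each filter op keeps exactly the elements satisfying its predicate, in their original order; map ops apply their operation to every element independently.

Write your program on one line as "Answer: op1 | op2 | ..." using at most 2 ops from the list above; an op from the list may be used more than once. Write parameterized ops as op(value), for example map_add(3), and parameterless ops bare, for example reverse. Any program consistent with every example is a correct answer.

drop(3) | len

Check, running the answer program on each example:
  [-34, 43, -39, 10, -20, -22, 25, 24, -17] -> [10, -20, -22, 25, 24, -17] -> 6
  [45, 37, -14, -34, 44] -> [-34, 44] -> 2
  [-33, 17, 22, 47, 17, -5, -22, 29, -40] -> [47, 17, -5, -22, 29, -40] -> 6
  [50, 47, 44, 6, 47, 14, -15, -3] -> [6, 47, 14, -15, -3] -> 5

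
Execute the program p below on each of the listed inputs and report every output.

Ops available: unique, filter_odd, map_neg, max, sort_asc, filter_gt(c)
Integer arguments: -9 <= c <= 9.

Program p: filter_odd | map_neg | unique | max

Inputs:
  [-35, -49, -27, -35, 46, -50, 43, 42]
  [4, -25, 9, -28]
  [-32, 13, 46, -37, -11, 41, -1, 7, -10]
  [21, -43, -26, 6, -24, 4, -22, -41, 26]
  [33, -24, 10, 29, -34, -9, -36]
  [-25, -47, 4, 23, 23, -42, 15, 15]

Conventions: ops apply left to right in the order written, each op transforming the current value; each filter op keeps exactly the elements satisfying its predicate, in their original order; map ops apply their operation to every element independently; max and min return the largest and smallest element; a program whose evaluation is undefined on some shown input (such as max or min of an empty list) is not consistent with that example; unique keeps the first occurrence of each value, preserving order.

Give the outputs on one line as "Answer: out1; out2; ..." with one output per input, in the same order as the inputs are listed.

Execution, op by op:
  [-35, -49, -27, -35, 46, -50, 43, 42] -> [-35, -49, -27, -35, 43] -> [35, 49, 27, 35, -43] -> [35, 49, 27, -43] -> 49
  [4, -25, 9, -28] -> [-25, 9] -> [25, -9] -> [25, -9] -> 25
  [-32, 13, 46, -37, -11, 41, -1, 7, -10] -> [13, -37, -11, 41, -1, 7] -> [-13, 37, 11, -41, 1, -7] -> [-13, 37, 11, -41, 1, -7] -> 37
  [21, -43, -26, 6, -24, 4, -22, -41, 26] -> [21, -43, -41] -> [-21, 43, 41] -> [-21, 43, 41] -> 43
  [33, -24, 10, 29, -34, -9, -36] -> [33, 29, -9] -> [-33, -29, 9] -> [-33, -29, 9] -> 9
  [-25, -47, 4, 23, 23, -42, 15, 15] -> [-25, -47, 23, 23, 15, 15] -> [25, 47, -23, -23, -15, -15] -> [25, 47, -23, -15] -> 47

49; 25; 37; 43; 9; 47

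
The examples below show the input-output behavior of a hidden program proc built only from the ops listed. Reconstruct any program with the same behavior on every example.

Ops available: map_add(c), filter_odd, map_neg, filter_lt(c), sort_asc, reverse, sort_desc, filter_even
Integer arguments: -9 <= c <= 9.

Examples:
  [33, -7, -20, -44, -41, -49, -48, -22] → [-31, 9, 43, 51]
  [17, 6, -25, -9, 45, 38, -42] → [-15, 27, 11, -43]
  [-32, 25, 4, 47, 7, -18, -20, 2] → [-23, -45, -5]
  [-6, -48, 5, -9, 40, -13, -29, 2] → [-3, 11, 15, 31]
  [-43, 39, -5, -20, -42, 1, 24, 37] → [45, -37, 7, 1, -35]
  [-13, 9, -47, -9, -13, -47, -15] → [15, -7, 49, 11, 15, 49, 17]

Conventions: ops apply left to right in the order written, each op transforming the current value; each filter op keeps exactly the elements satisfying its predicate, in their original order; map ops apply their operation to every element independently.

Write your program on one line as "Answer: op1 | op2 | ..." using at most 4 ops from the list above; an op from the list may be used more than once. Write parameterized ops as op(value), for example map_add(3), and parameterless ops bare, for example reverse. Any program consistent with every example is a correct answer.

map_add(5) | filter_even | map_neg | map_add(7)

Check, running the answer program on each example:
  [33, -7, -20, -44, -41, -49, -48, -22] -> [38, -2, -15, -39, -36, -44, -43, -17] -> [38, -2, -36, -44] -> [-38, 2, 36, 44] -> [-31, 9, 43, 51]
  [17, 6, -25, -9, 45, 38, -42] -> [22, 11, -20, -4, 50, 43, -37] -> [22, -20, -4, 50] -> [-22, 20, 4, -50] -> [-15, 27, 11, -43]
  [-32, 25, 4, 47, 7, -18, -20, 2] -> [-27, 30, 9, 52, 12, -13, -15, 7] -> [30, 52, 12] -> [-30, -52, -12] -> [-23, -45, -5]
  [-6, -48, 5, -9, 40, -13, -29, 2] -> [-1, -43, 10, -4, 45, -8, -24, 7] -> [10, -4, -8, -24] -> [-10, 4, 8, 24] -> [-3, 11, 15, 31]
  [-43, 39, -5, -20, -42, 1, 24, 37] -> [-38, 44, 0, -15, -37, 6, 29, 42] -> [-38, 44, 0, 6, 42] -> [38, -44, 0, -6, -42] -> [45, -37, 7, 1, -35]
  [-13, 9, -47, -9, -13, -47, -15] -> [-8, 14, -42, -4, -8, -42, -10] -> [-8, 14, -42, -4, -8, -42, -10] -> [8, -14, 42, 4, 8, 42, 10] -> [15, -7, 49, 11, 15, 49, 17]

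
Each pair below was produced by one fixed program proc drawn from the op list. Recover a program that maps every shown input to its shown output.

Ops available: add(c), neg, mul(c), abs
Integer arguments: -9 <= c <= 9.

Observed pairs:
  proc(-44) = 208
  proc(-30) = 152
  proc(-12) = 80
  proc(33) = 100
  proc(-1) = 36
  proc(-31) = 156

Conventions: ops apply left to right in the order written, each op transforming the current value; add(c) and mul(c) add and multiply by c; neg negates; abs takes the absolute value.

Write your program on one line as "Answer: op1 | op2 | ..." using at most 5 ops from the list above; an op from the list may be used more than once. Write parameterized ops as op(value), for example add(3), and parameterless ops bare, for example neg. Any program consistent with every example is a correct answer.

add(-8) | abs | neg | mul(-4)

Check, running the answer program on each example:
  -44 -> -52 -> 52 -> -52 -> 208
  -30 -> -38 -> 38 -> -38 -> 152
  -12 -> -20 -> 20 -> -20 -> 80
  33 -> 25 -> 25 -> -25 -> 100
  -1 -> -9 -> 9 -> -9 -> 36
  -31 -> -39 -> 39 -> -39 -> 156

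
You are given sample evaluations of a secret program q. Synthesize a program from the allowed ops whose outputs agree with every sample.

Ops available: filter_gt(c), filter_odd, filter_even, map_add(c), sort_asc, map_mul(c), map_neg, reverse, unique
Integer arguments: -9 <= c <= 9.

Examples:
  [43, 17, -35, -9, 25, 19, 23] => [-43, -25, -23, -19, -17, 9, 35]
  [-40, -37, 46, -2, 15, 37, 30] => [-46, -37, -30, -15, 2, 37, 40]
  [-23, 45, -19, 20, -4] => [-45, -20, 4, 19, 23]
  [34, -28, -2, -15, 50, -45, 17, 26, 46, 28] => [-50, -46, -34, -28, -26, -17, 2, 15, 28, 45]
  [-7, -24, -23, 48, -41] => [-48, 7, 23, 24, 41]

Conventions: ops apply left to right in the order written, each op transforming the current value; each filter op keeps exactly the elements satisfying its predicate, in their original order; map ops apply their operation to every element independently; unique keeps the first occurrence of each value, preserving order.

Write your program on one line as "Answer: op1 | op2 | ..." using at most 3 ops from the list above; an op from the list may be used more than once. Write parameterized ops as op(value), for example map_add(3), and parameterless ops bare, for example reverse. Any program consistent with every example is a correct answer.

sort_asc | reverse | map_neg

Check, running the answer program on each example:
  [43, 17, -35, -9, 25, 19, 23] -> [-35, -9, 17, 19, 23, 25, 43] -> [43, 25, 23, 19, 17, -9, -35] -> [-43, -25, -23, -19, -17, 9, 35]
  [-40, -37, 46, -2, 15, 37, 30] -> [-40, -37, -2, 15, 30, 37, 46] -> [46, 37, 30, 15, -2, -37, -40] -> [-46, -37, -30, -15, 2, 37, 40]
  [-23, 45, -19, 20, -4] -> [-23, -19, -4, 20, 45] -> [45, 20, -4, -19, -23] -> [-45, -20, 4, 19, 23]
  [34, -28, -2, -15, 50, -45, 17, 26, 46, 28] -> [-45, -28, -15, -2, 17, 26, 28, 34, 46, 50] -> [50, 46, 34, 28, 26, 17, -2, -15, -28, -45] -> [-50, -46, -34, -28, -26, -17, 2, 15, 28, 45]
  [-7, -24, -23, 48, -41] -> [-41, -24, -23, -7, 48] -> [48, -7, -23, -24, -41] -> [-48, 7, 23, 24, 41]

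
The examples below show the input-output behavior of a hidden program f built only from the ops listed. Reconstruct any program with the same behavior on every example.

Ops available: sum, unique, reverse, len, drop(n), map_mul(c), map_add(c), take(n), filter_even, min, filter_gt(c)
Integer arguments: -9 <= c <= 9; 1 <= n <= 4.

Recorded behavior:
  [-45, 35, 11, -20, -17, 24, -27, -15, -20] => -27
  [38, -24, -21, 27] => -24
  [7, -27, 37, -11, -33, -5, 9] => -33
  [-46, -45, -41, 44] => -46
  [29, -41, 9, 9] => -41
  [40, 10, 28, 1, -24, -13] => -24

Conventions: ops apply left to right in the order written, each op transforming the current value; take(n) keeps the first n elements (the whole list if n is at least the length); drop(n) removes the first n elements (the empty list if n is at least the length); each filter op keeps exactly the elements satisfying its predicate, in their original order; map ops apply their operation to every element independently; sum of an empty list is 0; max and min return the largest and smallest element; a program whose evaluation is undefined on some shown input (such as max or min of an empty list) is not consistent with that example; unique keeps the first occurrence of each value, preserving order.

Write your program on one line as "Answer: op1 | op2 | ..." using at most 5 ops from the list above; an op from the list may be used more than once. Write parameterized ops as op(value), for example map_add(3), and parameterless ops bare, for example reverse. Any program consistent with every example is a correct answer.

reverse | drop(1) | take(4) | min

Check, running the answer program on each example:
  [-45, 35, 11, -20, -17, 24, -27, -15, -20] -> [-20, -15, -27, 24, -17, -20, 11, 35, -45] -> [-15, -27, 24, -17, -20, 11, 35, -45] -> [-15, -27, 24, -17] -> -27
  [38, -24, -21, 27] -> [27, -21, -24, 38] -> [-21, -24, 38] -> [-21, -24, 38] -> -24
  [7, -27, 37, -11, -33, -5, 9] -> [9, -5, -33, -11, 37, -27, 7] -> [-5, -33, -11, 37, -27, 7] -> [-5, -33, -11, 37] -> -33
  [-46, -45, -41, 44] -> [44, -41, -45, -46] -> [-41, -45, -46] -> [-41, -45, -46] -> -46
  [29, -41, 9, 9] -> [9, 9, -41, 29] -> [9, -41, 29] -> [9, -41, 29] -> -41
  [40, 10, 28, 1, -24, -13] -> [-13, -24, 1, 28, 10, 40] -> [-24, 1, 28, 10, 40] -> [-24, 1, 28, 10] -> -24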